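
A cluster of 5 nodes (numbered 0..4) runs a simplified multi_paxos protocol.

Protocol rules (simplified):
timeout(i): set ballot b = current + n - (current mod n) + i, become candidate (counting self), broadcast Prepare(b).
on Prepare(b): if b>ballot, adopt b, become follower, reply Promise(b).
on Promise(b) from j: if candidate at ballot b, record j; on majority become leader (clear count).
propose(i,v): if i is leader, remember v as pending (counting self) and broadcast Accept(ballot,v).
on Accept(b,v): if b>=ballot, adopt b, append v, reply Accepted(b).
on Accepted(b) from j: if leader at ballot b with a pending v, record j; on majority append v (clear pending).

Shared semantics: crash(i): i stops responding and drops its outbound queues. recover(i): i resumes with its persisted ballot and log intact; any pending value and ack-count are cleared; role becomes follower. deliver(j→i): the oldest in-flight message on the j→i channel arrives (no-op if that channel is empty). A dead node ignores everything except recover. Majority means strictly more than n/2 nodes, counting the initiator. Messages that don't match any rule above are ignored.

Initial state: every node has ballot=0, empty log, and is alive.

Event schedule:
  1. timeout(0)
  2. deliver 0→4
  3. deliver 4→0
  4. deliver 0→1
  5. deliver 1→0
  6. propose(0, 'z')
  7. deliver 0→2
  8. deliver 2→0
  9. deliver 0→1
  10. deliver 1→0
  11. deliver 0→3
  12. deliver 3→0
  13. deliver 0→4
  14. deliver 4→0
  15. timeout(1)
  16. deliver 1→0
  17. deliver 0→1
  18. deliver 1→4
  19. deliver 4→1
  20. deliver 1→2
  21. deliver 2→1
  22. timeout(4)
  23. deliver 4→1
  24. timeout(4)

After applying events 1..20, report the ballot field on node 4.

after 1 — timeout(0): n0:cand/b5/[-]
after 2 — deliver 0→4: n4:foll/b5/[-]
after 3 — deliver 4→0: ·
after 4 — deliver 0→1: n1:foll/b5/[-]
after 5 — deliver 1→0: n0:lead/b5/[-]
after 6 — propose(0,'z'): ·
after 7 — deliver 0→2: n2:foll/b5/[-]
after 8 — deliver 2→0: ·
after 9 — deliver 0→1: n1:foll/b5/[z]
after 10 — deliver 1→0: ·
after 11 — deliver 0→3: n3:foll/b5/[-]
after 12 — deliver 3→0: ·
after 13 — deliver 0→4: n4:foll/b5/[z]
after 14 — deliver 4→0: n0:lead/b5/[z]
after 15 — timeout(1): n1:cand/b11/[z]
after 16 — deliver 1→0: n0:foll/b11/[z]
after 17 — deliver 0→1: ·
after 18 — deliver 1→4: n4:foll/b11/[z]
after 19 — deliver 4→1: n1:lead/b11/[z]
after 20 — deliver 1→2: n2:foll/b11/[-]

11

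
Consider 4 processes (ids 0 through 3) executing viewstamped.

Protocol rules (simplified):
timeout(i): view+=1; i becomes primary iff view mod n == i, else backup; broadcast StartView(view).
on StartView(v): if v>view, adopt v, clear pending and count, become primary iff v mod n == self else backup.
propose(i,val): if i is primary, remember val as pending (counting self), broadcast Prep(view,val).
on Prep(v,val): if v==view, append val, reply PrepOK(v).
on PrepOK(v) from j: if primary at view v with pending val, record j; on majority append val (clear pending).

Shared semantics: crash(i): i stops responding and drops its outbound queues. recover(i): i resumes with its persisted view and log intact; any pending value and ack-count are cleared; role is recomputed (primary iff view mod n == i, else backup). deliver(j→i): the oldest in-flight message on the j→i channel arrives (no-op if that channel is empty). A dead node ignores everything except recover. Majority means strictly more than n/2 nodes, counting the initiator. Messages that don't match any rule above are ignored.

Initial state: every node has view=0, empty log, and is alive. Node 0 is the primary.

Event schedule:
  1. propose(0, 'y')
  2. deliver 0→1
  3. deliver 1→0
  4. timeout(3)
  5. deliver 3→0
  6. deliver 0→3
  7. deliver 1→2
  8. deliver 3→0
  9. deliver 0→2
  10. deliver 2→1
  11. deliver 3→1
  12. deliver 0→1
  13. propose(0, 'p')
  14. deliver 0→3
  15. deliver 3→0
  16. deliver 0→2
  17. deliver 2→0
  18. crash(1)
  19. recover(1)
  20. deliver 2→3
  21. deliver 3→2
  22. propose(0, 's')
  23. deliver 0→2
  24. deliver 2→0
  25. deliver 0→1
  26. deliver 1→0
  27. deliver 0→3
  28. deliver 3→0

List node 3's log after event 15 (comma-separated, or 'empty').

empty

[1] propose(0,'y') → ∅
[2] deliver 0→1 → N1(back v0 [y])
[3] deliver 1→0 → ∅
[4] timeout(3) → N3(back v1 [-])
[5] deliver 3→0 → N0(back v1 [-])
[6] deliver 0→3 → ∅
[7] deliver 1→2 → ∅
[8] deliver 3→0 → ∅
[9] deliver 0→2 → N2(back v0 [y])
[10] deliver 2→1 → ∅
[11] deliver 3→1 → N1(prim v1 [y])
[12] deliver 0→1 → ∅
[13] propose(0,'p') → ∅
[14] deliver 0→3 → ∅
[15] deliver 3→0 → ∅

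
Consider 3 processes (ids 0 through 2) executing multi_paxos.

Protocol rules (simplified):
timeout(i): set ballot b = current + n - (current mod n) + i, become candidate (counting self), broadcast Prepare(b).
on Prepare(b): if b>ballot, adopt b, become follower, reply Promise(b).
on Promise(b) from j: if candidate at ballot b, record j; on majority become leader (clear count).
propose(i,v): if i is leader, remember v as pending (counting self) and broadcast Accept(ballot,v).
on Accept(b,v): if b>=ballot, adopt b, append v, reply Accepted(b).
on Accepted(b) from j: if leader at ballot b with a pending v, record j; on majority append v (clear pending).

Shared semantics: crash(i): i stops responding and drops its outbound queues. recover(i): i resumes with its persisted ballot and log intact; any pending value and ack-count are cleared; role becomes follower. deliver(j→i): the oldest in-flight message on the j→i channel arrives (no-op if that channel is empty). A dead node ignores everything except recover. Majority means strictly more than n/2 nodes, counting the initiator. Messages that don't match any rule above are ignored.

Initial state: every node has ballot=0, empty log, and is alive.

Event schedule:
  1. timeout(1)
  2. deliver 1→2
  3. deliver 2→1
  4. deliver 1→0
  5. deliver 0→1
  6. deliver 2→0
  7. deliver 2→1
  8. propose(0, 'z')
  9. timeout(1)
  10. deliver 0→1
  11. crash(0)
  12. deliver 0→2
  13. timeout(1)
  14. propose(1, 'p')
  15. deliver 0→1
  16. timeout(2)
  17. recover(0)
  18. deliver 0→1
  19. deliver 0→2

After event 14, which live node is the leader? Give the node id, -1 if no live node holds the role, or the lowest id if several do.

-1

after 1 — timeout(1): n1:cand/b4/[-]
after 2 — deliver 1→2: n2:foll/b4/[-]
after 3 — deliver 2→1: n1:lead/b4/[-]
after 4 — deliver 1→0: n0:foll/b4/[-]
after 5 — deliver 0→1: ·
after 6 — deliver 2→0: ·
after 7 — deliver 2→1: ·
after 8 — propose(0,'z'): ·
after 9 — timeout(1): n1:cand/b7/[-]
after 10 — deliver 0→1: ·
after 11 — crash(0): n0:✗foll/b4/[-]
after 12 — deliver 0→2: ·
after 13 — timeout(1): n1:cand/b10/[-]
after 14 — propose(1,'p'): ·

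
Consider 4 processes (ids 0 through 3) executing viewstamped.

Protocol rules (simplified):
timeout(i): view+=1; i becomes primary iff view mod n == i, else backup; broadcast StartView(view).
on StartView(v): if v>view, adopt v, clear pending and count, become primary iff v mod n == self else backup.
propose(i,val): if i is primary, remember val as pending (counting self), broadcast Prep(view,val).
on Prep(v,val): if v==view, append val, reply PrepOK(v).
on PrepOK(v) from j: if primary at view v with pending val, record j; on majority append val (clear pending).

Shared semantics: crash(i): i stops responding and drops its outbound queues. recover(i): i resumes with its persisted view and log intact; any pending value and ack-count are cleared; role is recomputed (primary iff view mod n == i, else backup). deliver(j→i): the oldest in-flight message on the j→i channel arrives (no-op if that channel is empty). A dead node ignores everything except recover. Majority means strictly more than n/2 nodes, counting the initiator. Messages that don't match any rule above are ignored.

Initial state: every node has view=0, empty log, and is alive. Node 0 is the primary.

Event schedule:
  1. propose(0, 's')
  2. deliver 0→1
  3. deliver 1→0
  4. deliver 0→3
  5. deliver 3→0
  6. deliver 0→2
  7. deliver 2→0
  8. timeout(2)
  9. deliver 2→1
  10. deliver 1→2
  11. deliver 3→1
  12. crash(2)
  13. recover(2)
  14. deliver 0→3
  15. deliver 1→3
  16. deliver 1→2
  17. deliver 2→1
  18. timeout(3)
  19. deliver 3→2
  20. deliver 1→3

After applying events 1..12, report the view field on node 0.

0

after 1 — propose(0,'s'): ·
after 2 — deliver 0→1: n1:back/v0/[s]
after 3 — deliver 1→0: ·
after 4 — deliver 0→3: n3:back/v0/[s]
after 5 — deliver 3→0: n0:prim/v0/[s]
after 6 — deliver 0→2: n2:back/v0/[s]
after 7 — deliver 2→0: ·
after 8 — timeout(2): n2:back/v1/[s]
after 9 — deliver 2→1: n1:prim/v1/[s]
after 10 — deliver 1→2: ·
after 11 — deliver 3→1: ·
after 12 — crash(2): n2:✗back/v1/[s]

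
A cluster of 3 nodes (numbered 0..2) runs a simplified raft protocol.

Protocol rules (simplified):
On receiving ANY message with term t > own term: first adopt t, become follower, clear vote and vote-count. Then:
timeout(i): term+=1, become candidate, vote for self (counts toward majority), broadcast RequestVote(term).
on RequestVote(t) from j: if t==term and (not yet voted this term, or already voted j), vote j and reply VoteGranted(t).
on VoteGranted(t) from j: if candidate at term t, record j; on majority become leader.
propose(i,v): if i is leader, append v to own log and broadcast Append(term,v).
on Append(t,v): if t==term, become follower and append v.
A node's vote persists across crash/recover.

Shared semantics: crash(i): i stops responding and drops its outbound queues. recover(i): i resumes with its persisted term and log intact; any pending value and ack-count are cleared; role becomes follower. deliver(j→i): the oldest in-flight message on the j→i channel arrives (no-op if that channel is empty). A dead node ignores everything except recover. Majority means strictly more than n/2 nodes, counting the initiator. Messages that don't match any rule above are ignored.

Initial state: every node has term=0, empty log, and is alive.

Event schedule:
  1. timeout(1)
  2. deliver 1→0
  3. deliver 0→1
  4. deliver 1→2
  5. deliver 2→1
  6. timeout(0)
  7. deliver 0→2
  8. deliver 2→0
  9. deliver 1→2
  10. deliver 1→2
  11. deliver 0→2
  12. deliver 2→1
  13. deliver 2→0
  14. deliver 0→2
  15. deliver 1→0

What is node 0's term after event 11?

[1] timeout(1) → N1(cand t1 [-])
[2] deliver 1→0 → N0(foll t1 [-])
[3] deliver 0→1 → N1(lead t1 [-])
[4] deliver 1→2 → N2(foll t1 [-])
[5] deliver 2→1 → ∅
[6] timeout(0) → N0(cand t2 [-])
[7] deliver 0→2 → N2(foll t2 [-])
[8] deliver 2→0 → N0(lead t2 [-])
[9] deliver 1→2 → ∅
[10] deliver 1→2 → ∅
[11] deliver 0→2 → ∅

2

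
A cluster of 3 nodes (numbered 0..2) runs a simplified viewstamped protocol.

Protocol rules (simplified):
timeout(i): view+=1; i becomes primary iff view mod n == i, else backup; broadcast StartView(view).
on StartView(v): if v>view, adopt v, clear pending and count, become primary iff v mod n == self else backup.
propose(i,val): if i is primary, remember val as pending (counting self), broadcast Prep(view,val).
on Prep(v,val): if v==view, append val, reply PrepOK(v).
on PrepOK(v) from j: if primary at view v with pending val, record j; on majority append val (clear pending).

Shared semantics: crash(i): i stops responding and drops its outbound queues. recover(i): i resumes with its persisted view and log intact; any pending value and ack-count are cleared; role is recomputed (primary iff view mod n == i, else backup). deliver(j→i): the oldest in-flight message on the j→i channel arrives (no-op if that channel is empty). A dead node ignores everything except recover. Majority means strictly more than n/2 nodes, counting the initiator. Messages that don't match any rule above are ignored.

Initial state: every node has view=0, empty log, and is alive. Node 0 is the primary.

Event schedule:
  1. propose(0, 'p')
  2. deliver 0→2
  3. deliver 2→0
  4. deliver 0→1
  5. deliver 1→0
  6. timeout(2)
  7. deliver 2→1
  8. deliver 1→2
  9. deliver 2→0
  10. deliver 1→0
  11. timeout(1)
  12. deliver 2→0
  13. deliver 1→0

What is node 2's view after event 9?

1

1. propose(0,'p'):  nop
2. deliver 0→2:  <2:back v0 p>
3. deliver 2→0:  <0:prim v0 p>
4. deliver 0→1:  <1:back v0 p>
5. deliver 1→0:  nop
6. timeout(2):  <2:back v1 p>
7. deliver 2→1:  <1:prim v1 p>
8. deliver 1→2:  nop
9. deliver 2→0:  <0:back v1 p>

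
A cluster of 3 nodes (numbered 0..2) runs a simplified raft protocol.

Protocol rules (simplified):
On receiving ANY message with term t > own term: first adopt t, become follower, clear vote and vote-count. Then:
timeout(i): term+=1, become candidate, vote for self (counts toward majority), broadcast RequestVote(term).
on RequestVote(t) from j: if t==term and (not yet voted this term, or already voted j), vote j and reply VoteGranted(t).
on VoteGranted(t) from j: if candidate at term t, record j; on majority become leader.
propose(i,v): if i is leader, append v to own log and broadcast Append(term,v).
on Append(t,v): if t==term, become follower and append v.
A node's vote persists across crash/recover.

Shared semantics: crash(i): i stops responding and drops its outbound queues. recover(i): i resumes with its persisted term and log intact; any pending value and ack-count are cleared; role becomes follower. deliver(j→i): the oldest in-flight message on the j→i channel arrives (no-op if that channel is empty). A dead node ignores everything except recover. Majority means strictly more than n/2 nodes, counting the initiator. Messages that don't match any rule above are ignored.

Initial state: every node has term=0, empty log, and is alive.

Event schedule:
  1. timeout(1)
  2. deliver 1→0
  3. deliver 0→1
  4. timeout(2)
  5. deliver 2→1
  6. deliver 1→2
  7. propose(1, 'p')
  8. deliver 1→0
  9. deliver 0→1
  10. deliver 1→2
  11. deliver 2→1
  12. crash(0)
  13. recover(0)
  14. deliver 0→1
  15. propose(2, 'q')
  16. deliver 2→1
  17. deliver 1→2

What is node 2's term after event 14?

[1] timeout(1) → N1(cand t1 [-])
[2] deliver 1→0 → N0(foll t1 [-])
[3] deliver 0→1 → N1(lead t1 [-])
[4] timeout(2) → N2(cand t1 [-])
[5] deliver 2→1 → ∅
[6] deliver 1→2 → ∅
[7] propose(1,'p') → N1(lead t1 [p])
[8] deliver 1→0 → N0(foll t1 [p])
[9] deliver 0→1 → ∅
[10] deliver 1→2 → N2(foll t1 [p])
[11] deliver 2→1 → ∅
[12] crash(0) → N0(✗foll t1 [p])
[13] recover(0) → N0(foll t1 [p])
[14] deliver 0→1 → ∅

1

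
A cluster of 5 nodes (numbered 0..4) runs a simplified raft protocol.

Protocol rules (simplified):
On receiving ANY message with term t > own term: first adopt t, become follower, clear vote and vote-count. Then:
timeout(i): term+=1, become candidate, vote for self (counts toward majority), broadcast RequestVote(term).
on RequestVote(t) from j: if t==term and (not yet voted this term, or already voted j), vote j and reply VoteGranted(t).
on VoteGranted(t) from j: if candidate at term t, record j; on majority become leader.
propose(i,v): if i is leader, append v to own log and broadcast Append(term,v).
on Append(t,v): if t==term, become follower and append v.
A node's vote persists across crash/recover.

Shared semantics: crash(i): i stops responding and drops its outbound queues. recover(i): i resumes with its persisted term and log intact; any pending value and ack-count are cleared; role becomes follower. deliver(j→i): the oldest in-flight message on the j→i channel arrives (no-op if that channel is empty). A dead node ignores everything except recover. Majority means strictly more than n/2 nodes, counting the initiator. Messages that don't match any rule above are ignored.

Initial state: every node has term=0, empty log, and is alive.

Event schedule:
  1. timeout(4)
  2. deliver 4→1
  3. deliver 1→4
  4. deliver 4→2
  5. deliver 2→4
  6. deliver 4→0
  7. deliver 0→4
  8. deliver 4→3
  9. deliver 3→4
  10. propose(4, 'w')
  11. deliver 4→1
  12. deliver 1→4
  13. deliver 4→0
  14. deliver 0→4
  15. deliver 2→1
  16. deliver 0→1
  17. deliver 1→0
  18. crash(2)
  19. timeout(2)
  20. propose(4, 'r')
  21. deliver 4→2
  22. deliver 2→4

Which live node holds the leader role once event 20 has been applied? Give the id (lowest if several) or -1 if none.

step 1 timeout(4): 4={cand,t=1,log=-}
step 2 deliver 4→1: 1={foll,t=1,log=-}
step 3 deliver 1→4: —
step 4 deliver 4→2: 2={foll,t=1,log=-}
step 5 deliver 2→4: 4={lead,t=1,log=-}
step 6 deliver 4→0: 0={foll,t=1,log=-}
step 7 deliver 0→4: —
step 8 deliver 4→3: 3={foll,t=1,log=-}
step 9 deliver 3→4: —
step 10 propose(4,'w'): 4={lead,t=1,log=w}
step 11 deliver 4→1: 1={foll,t=1,log=w}
step 12 deliver 1→4: —
step 13 deliver 4→0: 0={foll,t=1,log=w}
step 14 deliver 0→4: —
step 15 deliver 2→1: —
step 16 deliver 0→1: —
step 17 deliver 1→0: —
step 18 crash(2): 2={✗foll,t=1,log=-}
step 19 timeout(2): —
step 20 propose(4,'r'): 4={lead,t=1,log=w,r}

4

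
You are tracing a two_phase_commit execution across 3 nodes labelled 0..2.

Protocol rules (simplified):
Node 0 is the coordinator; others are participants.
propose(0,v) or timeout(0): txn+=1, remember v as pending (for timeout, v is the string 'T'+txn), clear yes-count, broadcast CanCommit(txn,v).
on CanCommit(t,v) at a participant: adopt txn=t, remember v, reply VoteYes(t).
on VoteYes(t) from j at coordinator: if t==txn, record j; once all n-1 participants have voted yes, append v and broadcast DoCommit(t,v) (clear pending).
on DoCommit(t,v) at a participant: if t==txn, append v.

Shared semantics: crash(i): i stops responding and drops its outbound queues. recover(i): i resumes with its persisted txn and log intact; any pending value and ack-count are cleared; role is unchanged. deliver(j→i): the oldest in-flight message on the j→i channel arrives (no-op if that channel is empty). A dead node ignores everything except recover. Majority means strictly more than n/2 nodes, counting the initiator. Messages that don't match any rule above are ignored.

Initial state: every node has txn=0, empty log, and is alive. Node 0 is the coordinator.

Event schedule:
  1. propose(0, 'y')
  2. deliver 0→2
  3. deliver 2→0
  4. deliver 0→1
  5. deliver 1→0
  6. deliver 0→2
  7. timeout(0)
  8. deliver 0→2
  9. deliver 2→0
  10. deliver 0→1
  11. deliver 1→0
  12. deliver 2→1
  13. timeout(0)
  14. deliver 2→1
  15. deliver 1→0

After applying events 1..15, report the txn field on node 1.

1

e1 propose(0,'y'): 0[coor,t=1,-]
e2 deliver 0→2: 2[part,t=1,-]
e3 deliver 2→0: ·
e4 deliver 0→1: 1[part,t=1,-]
e5 deliver 1→0: 0[coor,t=1,y]
e6 deliver 0→2: 2[part,t=1,y]
e7 timeout(0): 0[coor,t=2,y]
e8 deliver 0→2: 2[part,t=2,y]
e9 deliver 2→0: ·
e10 deliver 0→1: 1[part,t=1,y]
e11 deliver 1→0: ·
e12 deliver 2→1: ·
e13 timeout(0): 0[coor,t=3,y]
e14 deliver 2→1: ·
e15 deliver 1→0: ·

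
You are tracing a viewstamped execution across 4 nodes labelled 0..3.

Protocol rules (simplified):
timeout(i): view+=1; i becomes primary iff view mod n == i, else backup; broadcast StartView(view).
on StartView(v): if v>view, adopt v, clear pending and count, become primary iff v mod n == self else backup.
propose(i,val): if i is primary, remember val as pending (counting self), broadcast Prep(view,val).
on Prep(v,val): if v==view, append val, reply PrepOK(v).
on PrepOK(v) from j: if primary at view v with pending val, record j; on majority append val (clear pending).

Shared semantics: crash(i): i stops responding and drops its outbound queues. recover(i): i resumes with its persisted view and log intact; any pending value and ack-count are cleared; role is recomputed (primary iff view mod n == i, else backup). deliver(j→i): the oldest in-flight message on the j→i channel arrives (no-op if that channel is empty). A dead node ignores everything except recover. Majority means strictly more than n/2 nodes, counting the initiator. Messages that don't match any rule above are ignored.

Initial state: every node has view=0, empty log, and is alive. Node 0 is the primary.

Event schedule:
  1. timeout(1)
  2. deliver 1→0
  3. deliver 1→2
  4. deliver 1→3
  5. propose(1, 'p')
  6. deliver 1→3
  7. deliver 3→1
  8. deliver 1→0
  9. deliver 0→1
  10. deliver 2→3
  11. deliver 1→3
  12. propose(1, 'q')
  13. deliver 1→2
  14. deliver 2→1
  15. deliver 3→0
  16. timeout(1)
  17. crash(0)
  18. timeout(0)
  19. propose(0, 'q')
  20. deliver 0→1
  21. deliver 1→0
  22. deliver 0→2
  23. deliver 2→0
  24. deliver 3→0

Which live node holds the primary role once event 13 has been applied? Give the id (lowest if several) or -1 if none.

1

[1] timeout(1) → N1(prim v1 [-])
[2] deliver 1→0 → N0(back v1 [-])
[3] deliver 1→2 → N2(back v1 [-])
[4] deliver 1→3 → N3(back v1 [-])
[5] propose(1,'p') → ∅
[6] deliver 1→3 → N3(back v1 [p])
[7] deliver 3→1 → ∅
[8] deliver 1→0 → N0(back v1 [p])
[9] deliver 0→1 → N1(prim v1 [p])
[10] deliver 2→3 → ∅
[11] deliver 1→3 → ∅
[12] propose(1,'q') → ∅
[13] deliver 1→2 → N2(back v1 [p])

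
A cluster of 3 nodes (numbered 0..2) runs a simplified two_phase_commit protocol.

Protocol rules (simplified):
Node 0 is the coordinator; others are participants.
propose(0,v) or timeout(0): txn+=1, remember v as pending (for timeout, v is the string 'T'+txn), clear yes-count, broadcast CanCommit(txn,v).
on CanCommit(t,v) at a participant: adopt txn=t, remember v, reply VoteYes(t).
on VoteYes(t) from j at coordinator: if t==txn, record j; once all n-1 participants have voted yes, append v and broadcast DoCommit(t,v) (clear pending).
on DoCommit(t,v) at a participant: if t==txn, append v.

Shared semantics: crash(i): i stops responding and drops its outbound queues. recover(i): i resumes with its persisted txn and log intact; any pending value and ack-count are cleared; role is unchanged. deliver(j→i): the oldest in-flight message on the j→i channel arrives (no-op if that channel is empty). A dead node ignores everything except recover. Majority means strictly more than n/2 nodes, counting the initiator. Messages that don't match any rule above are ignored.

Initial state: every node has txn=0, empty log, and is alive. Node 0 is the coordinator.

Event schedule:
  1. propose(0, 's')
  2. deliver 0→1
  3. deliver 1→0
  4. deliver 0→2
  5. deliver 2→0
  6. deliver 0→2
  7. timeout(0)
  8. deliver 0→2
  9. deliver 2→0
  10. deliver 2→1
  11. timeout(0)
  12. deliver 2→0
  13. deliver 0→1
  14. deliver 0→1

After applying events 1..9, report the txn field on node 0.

step 1 propose(0,'s'): 0={coor,t=1,log=-}
step 2 deliver 0→1: 1={part,t=1,log=-}
step 3 deliver 1→0: —
step 4 deliver 0→2: 2={part,t=1,log=-}
step 5 deliver 2→0: 0={coor,t=1,log=s}
step 6 deliver 0→2: 2={part,t=1,log=s}
step 7 timeout(0): 0={coor,t=2,log=s}
step 8 deliver 0→2: 2={part,t=2,log=s}
step 9 deliver 2→0: —

2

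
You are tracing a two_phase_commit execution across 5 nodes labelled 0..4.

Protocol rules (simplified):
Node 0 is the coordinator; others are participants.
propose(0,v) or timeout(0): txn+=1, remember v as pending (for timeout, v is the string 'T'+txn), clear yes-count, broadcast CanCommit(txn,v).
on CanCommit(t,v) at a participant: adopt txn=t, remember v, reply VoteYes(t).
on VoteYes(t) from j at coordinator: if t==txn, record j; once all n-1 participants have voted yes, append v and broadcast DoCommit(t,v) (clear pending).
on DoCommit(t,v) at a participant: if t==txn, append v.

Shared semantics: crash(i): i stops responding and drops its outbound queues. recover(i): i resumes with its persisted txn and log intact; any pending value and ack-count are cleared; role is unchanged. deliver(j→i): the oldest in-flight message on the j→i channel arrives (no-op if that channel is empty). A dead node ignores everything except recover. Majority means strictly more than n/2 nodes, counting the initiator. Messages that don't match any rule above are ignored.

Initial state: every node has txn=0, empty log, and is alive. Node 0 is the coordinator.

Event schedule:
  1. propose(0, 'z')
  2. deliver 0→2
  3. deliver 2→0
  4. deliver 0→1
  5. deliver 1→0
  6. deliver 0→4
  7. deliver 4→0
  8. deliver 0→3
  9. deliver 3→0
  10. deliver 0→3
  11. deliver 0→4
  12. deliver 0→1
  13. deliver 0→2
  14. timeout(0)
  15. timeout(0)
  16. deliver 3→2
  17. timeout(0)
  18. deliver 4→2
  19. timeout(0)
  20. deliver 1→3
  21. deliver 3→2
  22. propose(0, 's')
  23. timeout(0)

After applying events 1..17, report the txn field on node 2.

1

e1 propose(0,'z'): 0[coor,t=1,-]
e2 deliver 0→2: 2[part,t=1,-]
e3 deliver 2→0: ·
e4 deliver 0→1: 1[part,t=1,-]
e5 deliver 1→0: ·
e6 deliver 0→4: 4[part,t=1,-]
e7 deliver 4→0: ·
e8 deliver 0→3: 3[part,t=1,-]
e9 deliver 3→0: 0[coor,t=1,z]
e10 deliver 0→3: 3[part,t=1,z]
e11 deliver 0→4: 4[part,t=1,z]
e12 deliver 0→1: 1[part,t=1,z]
e13 deliver 0→2: 2[part,t=1,z]
e14 timeout(0): 0[coor,t=2,z]
e15 timeout(0): 0[coor,t=3,z]
e16 deliver 3→2: ·
e17 timeout(0): 0[coor,t=4,z]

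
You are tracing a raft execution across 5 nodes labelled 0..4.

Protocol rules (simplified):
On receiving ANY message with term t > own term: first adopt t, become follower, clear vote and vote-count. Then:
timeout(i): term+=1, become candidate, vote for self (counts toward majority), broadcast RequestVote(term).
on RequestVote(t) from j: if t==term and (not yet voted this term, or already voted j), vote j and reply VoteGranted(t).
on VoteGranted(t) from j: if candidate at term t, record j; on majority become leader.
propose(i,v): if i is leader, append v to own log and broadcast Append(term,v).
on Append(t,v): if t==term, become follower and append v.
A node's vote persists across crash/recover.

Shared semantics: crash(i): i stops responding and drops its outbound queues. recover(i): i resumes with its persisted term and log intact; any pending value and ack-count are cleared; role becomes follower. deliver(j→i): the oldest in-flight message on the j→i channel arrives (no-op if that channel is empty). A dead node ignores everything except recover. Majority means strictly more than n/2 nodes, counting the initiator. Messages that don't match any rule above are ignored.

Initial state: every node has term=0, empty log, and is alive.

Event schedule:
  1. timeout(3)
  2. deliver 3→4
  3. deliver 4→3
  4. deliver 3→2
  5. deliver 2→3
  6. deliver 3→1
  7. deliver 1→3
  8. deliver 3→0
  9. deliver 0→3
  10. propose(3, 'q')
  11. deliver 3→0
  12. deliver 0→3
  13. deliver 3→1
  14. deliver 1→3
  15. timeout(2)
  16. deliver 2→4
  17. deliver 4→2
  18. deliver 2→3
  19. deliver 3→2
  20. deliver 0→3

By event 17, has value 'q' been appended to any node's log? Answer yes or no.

yes

step 1 timeout(3): 3={cand,t=1,log=-}
step 2 deliver 3→4: 4={foll,t=1,log=-}
step 3 deliver 4→3: —
step 4 deliver 3→2: 2={foll,t=1,log=-}
step 5 deliver 2→3: 3={lead,t=1,log=-}
step 6 deliver 3→1: 1={foll,t=1,log=-}
step 7 deliver 1→3: —
step 8 deliver 3→0: 0={foll,t=1,log=-}
step 9 deliver 0→3: —
step 10 propose(3,'q'): 3={lead,t=1,log=q}
step 11 deliver 3→0: 0={foll,t=1,log=q}
step 12 deliver 0→3: —
step 13 deliver 3→1: 1={foll,t=1,log=q}
step 14 deliver 1→3: —
step 15 timeout(2): 2={cand,t=2,log=-}
step 16 deliver 2→4: 4={foll,t=2,log=-}
step 17 deliver 4→2: —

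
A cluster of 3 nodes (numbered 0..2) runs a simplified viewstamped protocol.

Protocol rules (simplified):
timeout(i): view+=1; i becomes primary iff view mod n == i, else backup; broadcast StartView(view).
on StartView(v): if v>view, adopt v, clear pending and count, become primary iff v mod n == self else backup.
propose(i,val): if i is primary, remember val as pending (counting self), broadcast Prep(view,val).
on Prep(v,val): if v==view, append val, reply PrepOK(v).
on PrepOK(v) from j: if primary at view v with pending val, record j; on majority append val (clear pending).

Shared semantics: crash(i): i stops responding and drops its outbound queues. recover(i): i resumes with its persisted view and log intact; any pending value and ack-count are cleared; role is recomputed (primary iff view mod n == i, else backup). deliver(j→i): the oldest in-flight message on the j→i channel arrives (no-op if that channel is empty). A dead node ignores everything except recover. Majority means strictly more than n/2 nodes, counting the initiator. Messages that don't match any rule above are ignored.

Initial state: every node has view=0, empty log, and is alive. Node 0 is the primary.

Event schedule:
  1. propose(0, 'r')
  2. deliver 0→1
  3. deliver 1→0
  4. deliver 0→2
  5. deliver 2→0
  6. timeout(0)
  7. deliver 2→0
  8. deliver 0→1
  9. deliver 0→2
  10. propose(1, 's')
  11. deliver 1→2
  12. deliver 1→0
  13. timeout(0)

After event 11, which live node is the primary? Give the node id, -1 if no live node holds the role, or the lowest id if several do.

after 1 — propose(0,'r'): ·
after 2 — deliver 0→1: n1:back/v0/[r]
after 3 — deliver 1→0: n0:prim/v0/[r]
after 4 — deliver 0→2: n2:back/v0/[r]
after 5 — deliver 2→0: ·
after 6 — timeout(0): n0:back/v1/[r]
after 7 — deliver 2→0: ·
after 8 — deliver 0→1: n1:prim/v1/[r]
after 9 — deliver 0→2: n2:back/v1/[r]
after 10 — propose(1,'s'): ·
after 11 — deliver 1→2: n2:back/v1/[r,s]

1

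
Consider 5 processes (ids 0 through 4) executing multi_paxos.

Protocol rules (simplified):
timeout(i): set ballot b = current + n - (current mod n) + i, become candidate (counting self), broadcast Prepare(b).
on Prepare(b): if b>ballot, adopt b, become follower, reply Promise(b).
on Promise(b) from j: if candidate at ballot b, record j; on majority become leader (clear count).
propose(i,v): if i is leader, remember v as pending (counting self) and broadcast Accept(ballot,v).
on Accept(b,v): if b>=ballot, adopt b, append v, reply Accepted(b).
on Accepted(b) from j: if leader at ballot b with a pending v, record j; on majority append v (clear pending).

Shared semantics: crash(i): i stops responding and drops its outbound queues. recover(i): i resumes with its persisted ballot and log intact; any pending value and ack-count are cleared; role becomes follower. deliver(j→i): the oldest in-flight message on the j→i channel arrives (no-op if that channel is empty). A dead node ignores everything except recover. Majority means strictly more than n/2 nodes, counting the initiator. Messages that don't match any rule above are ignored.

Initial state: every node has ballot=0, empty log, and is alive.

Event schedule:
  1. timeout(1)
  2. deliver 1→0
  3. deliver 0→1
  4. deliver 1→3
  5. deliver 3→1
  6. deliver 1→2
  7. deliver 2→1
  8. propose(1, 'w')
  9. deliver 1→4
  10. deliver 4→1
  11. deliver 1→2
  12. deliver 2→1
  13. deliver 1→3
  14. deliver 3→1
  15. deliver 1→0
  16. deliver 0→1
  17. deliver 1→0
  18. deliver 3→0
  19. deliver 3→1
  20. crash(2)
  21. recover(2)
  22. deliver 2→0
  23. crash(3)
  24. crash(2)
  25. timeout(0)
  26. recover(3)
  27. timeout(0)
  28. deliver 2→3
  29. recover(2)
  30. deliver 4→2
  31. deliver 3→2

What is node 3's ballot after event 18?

e1 timeout(1): 1[cand,b=6,-]
e2 deliver 1→0: 0[foll,b=6,-]
e3 deliver 0→1: ·
e4 deliver 1→3: 3[foll,b=6,-]
e5 deliver 3→1: 1[lead,b=6,-]
e6 deliver 1→2: 2[foll,b=6,-]
e7 deliver 2→1: ·
e8 propose(1,'w'): ·
e9 deliver 1→4: 4[foll,b=6,-]
e10 deliver 4→1: ·
e11 deliver 1→2: 2[foll,b=6,w]
e12 deliver 2→1: ·
e13 deliver 1→3: 3[foll,b=6,w]
e14 deliver 3→1: 1[lead,b=6,w]
e15 deliver 1→0: 0[foll,b=6,w]
e16 deliver 0→1: ·
e17 deliver 1→0: ·
e18 deliver 3→0: ·

6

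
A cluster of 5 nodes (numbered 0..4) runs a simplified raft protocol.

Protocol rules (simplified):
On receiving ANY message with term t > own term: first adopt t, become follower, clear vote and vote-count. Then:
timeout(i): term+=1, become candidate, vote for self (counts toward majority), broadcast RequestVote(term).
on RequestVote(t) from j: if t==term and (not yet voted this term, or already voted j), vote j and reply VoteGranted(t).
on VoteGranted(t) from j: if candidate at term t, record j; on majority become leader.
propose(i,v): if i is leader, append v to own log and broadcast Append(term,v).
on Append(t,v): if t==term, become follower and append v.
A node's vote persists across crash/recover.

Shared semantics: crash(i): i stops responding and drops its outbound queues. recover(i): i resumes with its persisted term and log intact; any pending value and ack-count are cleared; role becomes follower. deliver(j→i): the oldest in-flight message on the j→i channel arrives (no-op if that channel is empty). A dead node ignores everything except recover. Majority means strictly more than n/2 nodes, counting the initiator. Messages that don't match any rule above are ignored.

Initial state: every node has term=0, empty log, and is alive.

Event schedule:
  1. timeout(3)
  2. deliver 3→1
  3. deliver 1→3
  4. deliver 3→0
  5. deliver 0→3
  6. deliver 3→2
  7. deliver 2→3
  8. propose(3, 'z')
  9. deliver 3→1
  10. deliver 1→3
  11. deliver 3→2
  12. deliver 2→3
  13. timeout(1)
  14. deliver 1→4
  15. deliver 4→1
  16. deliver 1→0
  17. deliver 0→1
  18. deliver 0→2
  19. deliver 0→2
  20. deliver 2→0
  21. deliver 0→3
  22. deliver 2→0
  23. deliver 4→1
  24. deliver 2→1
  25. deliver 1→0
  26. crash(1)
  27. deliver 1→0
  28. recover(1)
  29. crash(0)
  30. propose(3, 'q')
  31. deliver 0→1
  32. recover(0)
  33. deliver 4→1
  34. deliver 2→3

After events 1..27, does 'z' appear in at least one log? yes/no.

step 1 timeout(3): 3={cand,t=1,log=-}
step 2 deliver 3→1: 1={foll,t=1,log=-}
step 3 deliver 1→3: —
step 4 deliver 3→0: 0={foll,t=1,log=-}
step 5 deliver 0→3: 3={lead,t=1,log=-}
step 6 deliver 3→2: 2={foll,t=1,log=-}
step 7 deliver 2→3: —
step 8 propose(3,'z'): 3={lead,t=1,log=z}
step 9 deliver 3→1: 1={foll,t=1,log=z}
step 10 deliver 1→3: —
step 11 deliver 3→2: 2={foll,t=1,log=z}
step 12 deliver 2→3: —
step 13 timeout(1): 1={cand,t=2,log=z}
step 14 deliver 1→4: 4={foll,t=2,log=-}
step 15 deliver 4→1: —
step 16 deliver 1→0: 0={foll,t=2,log=-}
step 17 deliver 0→1: 1={lead,t=2,log=z}
step 18 deliver 0→2: —
step 19 deliver 0→2: —
step 20 deliver 2→0: —
step 21 deliver 0→3: —
step 22 deliver 2→0: —
step 23 deliver 4→1: —
step 24 deliver 2→1: —
step 25 deliver 1→0: —
step 26 crash(1): 1={✗lead,t=2,log=z}
step 27 deliver 1→0: —

yes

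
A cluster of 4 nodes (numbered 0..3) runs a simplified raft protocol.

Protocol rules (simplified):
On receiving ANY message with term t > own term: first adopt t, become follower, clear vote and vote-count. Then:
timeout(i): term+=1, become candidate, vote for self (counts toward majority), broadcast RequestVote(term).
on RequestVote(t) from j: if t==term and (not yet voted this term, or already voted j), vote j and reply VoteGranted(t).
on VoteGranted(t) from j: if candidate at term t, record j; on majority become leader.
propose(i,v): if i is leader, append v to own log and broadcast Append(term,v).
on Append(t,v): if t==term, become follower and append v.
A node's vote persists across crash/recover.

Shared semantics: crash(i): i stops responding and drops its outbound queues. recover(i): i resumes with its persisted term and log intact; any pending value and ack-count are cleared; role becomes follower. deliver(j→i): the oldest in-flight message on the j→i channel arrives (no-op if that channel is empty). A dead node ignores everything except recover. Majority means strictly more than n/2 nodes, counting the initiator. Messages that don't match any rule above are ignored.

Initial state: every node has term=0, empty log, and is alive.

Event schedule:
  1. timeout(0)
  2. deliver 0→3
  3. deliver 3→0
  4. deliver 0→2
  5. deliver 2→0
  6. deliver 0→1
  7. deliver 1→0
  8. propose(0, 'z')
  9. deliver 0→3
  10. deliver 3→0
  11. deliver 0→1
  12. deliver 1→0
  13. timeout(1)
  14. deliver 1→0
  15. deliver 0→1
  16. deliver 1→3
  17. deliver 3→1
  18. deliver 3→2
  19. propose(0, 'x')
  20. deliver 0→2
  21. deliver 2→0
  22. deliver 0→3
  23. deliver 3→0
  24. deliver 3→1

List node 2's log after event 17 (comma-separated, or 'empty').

step 1 timeout(0): 0={cand,t=1,log=-}
step 2 deliver 0→3: 3={foll,t=1,log=-}
step 3 deliver 3→0: —
step 4 deliver 0→2: 2={foll,t=1,log=-}
step 5 deliver 2→0: 0={lead,t=1,log=-}
step 6 deliver 0→1: 1={foll,t=1,log=-}
step 7 deliver 1→0: —
step 8 propose(0,'z'): 0={lead,t=1,log=z}
step 9 deliver 0→3: 3={foll,t=1,log=z}
step 10 deliver 3→0: —
step 11 deliver 0→1: 1={foll,t=1,log=z}
step 12 deliver 1→0: —
step 13 timeout(1): 1={cand,t=2,log=z}
step 14 deliver 1→0: 0={foll,t=2,log=z}
step 15 deliver 0→1: —
step 16 deliver 1→3: 3={foll,t=2,log=z}
step 17 deliver 3→1: 1={lead,t=2,log=z}

empty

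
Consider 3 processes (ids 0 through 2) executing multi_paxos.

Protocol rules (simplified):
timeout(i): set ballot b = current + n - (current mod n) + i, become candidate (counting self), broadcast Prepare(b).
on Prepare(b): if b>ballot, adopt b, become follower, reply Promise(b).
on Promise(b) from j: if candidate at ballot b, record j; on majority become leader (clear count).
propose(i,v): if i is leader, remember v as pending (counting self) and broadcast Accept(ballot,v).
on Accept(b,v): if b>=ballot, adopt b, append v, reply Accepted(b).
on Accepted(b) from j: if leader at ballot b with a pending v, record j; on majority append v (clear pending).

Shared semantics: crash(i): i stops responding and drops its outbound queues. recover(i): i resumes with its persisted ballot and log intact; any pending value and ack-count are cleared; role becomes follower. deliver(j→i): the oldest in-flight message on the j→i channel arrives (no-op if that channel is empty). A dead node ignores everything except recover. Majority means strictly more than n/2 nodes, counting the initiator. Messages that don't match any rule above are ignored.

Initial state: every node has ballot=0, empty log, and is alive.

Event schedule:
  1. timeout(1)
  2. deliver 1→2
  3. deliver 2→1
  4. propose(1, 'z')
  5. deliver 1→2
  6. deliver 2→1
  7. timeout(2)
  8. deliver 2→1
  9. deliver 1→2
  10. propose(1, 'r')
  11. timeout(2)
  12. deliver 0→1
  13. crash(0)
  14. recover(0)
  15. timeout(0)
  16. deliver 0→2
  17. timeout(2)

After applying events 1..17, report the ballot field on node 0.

3

1. timeout(1):  <1:cand b4 ->
2. deliver 1→2:  <2:foll b4 ->
3. deliver 2→1:  <1:lead b4 ->
4. propose(1,'z'):  nop
5. deliver 1→2:  <2:foll b4 z>
6. deliver 2→1:  <1:lead b4 z>
7. timeout(2):  <2:cand b8 z>
8. deliver 2→1:  <1:foll b8 z>
9. deliver 1→2:  <2:lead b8 z>
10. propose(1,'r'):  nop
11. timeout(2):  <2:cand b11 z>
12. deliver 0→1:  nop
13. crash(0):  <0:✗foll b0 ->
14. recover(0):  <0:foll b0 ->
15. timeout(0):  <0:cand b3 ->
16. deliver 0→2:  nop
17. timeout(2):  <2:cand b14 z>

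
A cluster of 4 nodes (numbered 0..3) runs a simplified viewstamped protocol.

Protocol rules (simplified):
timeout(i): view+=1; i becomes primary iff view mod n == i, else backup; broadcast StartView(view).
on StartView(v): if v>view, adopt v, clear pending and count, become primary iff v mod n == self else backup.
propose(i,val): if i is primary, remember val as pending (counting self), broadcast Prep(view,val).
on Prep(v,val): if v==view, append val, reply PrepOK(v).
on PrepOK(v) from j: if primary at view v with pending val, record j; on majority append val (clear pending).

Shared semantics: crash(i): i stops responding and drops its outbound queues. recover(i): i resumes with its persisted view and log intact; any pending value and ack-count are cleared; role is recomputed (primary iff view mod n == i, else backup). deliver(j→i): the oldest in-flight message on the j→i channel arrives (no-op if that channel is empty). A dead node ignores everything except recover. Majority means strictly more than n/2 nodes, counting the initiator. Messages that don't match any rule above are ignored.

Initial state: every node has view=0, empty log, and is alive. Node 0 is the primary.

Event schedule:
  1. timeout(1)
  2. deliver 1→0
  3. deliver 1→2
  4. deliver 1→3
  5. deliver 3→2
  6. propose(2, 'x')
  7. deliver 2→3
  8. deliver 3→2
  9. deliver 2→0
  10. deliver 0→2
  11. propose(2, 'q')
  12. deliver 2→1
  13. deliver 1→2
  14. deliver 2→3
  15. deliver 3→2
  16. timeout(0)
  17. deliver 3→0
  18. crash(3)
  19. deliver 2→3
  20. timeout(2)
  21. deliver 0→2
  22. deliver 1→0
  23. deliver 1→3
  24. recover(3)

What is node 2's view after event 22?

2

1. timeout(1):  <1:prim v1 ->
2. deliver 1→0:  <0:back v1 ->
3. deliver 1→2:  <2:back v1 ->
4. deliver 1→3:  <3:back v1 ->
5. deliver 3→2:  nop
6. propose(2,'x'):  nop
7. deliver 2→3:  nop
8. deliver 3→2:  nop
9. deliver 2→0:  nop
10. deliver 0→2:  nop
11. propose(2,'q'):  nop
12. deliver 2→1:  nop
13. deliver 1→2:  nop
14. deliver 2→3:  nop
15. deliver 3→2:  nop
16. timeout(0):  <0:back v2 ->
17. deliver 3→0:  nop
18. crash(3):  <3:✗back v1 ->
19. deliver 2→3:  nop
20. timeout(2):  <2:prim v2 ->
21. deliver 0→2:  nop
22. deliver 1→0:  nop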